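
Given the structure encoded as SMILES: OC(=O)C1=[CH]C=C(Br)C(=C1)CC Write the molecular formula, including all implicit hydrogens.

Walk through each heavy atom and fill implicit hydrogens from standard valence (C 4, N 3, O 2, S 2, halogen 1):
  atom 1: O, bond orders sum to 1 (valence 2) → 1 H
  atom 2: C, bond orders sum to 4 (valence 4) → 0 H
  atom 3: O, bond orders sum to 2 (valence 2) → 0 H
  atom 4: C, bond orders sum to 4 (valence 4) → 0 H
  atom 5: C with explicit H count 1
  atom 6: C, bond orders sum to 3 (valence 4) → 1 H
  atom 7: C, bond orders sum to 4 (valence 4) → 0 H
  atom 8: Br (halogen, monovalent) → 0 H
  atom 9: C, bond orders sum to 4 (valence 4) → 0 H
  atom 10: C, bond orders sum to 3 (valence 4) → 1 H
  atom 11: C, bond orders sum to 2 (valence 4) → 2 H
  atom 12: C, bond orders sum to 1 (valence 4) → 3 H
Totals → C:9, H:9, Br:1, O:2.

C9H9BrO2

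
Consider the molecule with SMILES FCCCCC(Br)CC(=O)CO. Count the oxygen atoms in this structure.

Scan the SMILES for O atoms (remember two-letter symbols like Cl and Br are single atoms).
Oxygen count: 2.

2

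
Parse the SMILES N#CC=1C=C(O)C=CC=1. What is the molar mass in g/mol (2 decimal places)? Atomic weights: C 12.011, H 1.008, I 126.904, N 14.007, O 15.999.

First, the molecular formula is C7H5NO (counting implicit H from valence).
  C: 7 × 12.011 = 84.077
  H: 5 × 1.008 = 5.040
  N: 1 × 14.007 = 14.007
  O: 1 × 15.999 = 15.999
Sum: 7×12.011 + 5×1.008 + 1×14.007 + 1×15.999 = 119.123 → 119.12 g/mol.

119.12 g/mol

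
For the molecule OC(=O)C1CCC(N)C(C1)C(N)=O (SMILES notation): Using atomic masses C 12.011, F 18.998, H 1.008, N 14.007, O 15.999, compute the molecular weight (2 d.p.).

First, the molecular formula is C8H14N2O3 (counting implicit H from valence).
  C: 8 × 12.011 = 96.088
  H: 14 × 1.008 = 14.112
  N: 2 × 14.007 = 28.014
  O: 3 × 15.999 = 47.997
Sum: 8×12.011 + 14×1.008 + 2×14.007 + 3×15.999 = 186.211 → 186.21 g/mol.

186.21 g/mol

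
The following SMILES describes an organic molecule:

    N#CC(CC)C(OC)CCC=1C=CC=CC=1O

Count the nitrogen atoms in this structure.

Scan the SMILES for N atoms (remember two-letter symbols like Cl and Br are single atoms).
Nitrogen count: 1.

1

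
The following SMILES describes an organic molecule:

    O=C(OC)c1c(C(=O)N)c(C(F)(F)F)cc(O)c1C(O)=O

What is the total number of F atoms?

Scan the SMILES for F atoms (remember two-letter symbols like Cl and Br are single atoms).
Fluorine count: 3.

3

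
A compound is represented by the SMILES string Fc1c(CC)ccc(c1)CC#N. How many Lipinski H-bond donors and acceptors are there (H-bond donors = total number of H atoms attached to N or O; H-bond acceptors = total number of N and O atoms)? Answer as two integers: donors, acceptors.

0, 1

Donors: find every N or O and count the H atoms it carries.
  atom 12 (N): bond orders sum to 3 → 0 H
Lipinski HBD = 0.
Acceptors: N atoms = 1, O atoms = 0 → HBA = 1.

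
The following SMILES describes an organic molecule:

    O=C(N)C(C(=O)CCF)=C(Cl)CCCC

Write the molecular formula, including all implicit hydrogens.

Walk through each heavy atom and fill implicit hydrogens from standard valence (C 4, N 3, O 2, S 2, halogen 1):
  atom 1: O, bond orders sum to 2 (valence 2) → 0 H
  atom 2: C, bond orders sum to 4 (valence 4) → 0 H
  atom 3: N, bond orders sum to 1 (valence 3) → 2 H
  atom 4: C, bond orders sum to 4 (valence 4) → 0 H
  atom 5: C, bond orders sum to 4 (valence 4) → 0 H
  atom 6: O, bond orders sum to 2 (valence 2) → 0 H
  atom 7: C, bond orders sum to 2 (valence 4) → 2 H
  atom 8: C, bond orders sum to 2 (valence 4) → 2 H
  atom 9: F (halogen, monovalent) → 0 H
  atom 10: C, bond orders sum to 4 (valence 4) → 0 H
  atom 11: Cl (halogen, monovalent) → 0 H
  atom 12: C, bond orders sum to 2 (valence 4) → 2 H
  atom 13: C, bond orders sum to 2 (valence 4) → 2 H
  atom 14: C, bond orders sum to 2 (valence 4) → 2 H
  atom 15: C, bond orders sum to 1 (valence 4) → 3 H
Totals → C:10, H:15, Cl:1, F:1, N:1, O:2.
In Hill order: C10H15ClFNO2.

C10H15ClFNO2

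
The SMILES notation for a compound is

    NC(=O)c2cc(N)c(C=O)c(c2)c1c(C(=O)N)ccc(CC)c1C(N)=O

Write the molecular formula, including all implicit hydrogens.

Walk through each heavy atom and fill implicit hydrogens from standard valence (C 4, N 3, O 2, S 2, halogen 1); for lowercase aromatic atoms, an aromatic c carries 1 H when it has two neighbours and 0 H with three, and aromatic n carries 0 H:
  atom 1: N, bond orders sum to 1 (valence 3) → 2 H
  atom 2: C, bond orders sum to 4 (valence 4) → 0 H
  atom 3: O, bond orders sum to 2 (valence 2) → 0 H
  atom 4: aromatic c, 3 neighbours → 0 H
  atom 5: aromatic c, 2 neighbours → 1 H
  atom 6: aromatic c, 3 neighbours → 0 H
  atom 7: N, bond orders sum to 1 (valence 3) → 2 H
  atom 8: aromatic c, 3 neighbours → 0 H
  atom 9: C, bond orders sum to 3 (valence 4) → 1 H
  atom 10: O, bond orders sum to 2 (valence 2) → 0 H
  atom 11: aromatic c, 3 neighbours → 0 H
  atom 12: aromatic c, 2 neighbours → 1 H
  atom 13: aromatic c, 3 neighbours → 0 H
  atom 14: aromatic c, 3 neighbours → 0 H
  atom 15: C, bond orders sum to 4 (valence 4) → 0 H
  atom 16: O, bond orders sum to 2 (valence 2) → 0 H
  atom 17: N, bond orders sum to 1 (valence 3) → 2 H
  atom 18: aromatic c, 2 neighbours → 1 H
  atom 19: aromatic c, 2 neighbours → 1 H
  atom 20: aromatic c, 3 neighbours → 0 H
  atom 21: C, bond orders sum to 2 (valence 4) → 2 H
  atom 22: C, bond orders sum to 1 (valence 4) → 3 H
  atom 23: aromatic c, 3 neighbours → 0 H
  atom 24: C, bond orders sum to 4 (valence 4) → 0 H
  atom 25: N, bond orders sum to 1 (valence 3) → 2 H
  atom 26: O, bond orders sum to 2 (valence 2) → 0 H
Totals → C:18, H:18, N:4, O:4.
In Hill order: C18H18N4O4.

C18H18N4O4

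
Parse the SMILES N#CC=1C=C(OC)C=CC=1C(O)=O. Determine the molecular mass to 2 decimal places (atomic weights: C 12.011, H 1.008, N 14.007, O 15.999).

First, the molecular formula is C9H7NO3 (counting implicit H from valence).
  C: 9 × 12.011 = 108.099
  H: 7 × 1.008 = 7.056
  N: 1 × 14.007 = 14.007
  O: 3 × 15.999 = 47.997
Sum: 9×12.011 + 7×1.008 + 1×14.007 + 3×15.999 = 177.159 → 177.16 g/mol.

177.16 g/mol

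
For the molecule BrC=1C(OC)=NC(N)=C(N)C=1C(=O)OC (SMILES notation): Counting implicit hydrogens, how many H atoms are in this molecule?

Walk through each heavy atom and fill implicit hydrogens from standard valence (C 4, N 3, O 2, S 2, halogen 1):
  atom 1: Br (halogen, monovalent) → 0 H
  atom 2: C, bond orders sum to 4 (valence 4) → 0 H
  atom 3: C, bond orders sum to 4 (valence 4) → 0 H
  atom 4: O, bond orders sum to 2 (valence 2) → 0 H
  atom 5: C, bond orders sum to 1 (valence 4) → 3 H
  atom 6: N, bond orders sum to 3 (valence 3) → 0 H
  atom 7: C, bond orders sum to 4 (valence 4) → 0 H
  atom 8: N, bond orders sum to 1 (valence 3) → 2 H
  atom 9: C, bond orders sum to 4 (valence 4) → 0 H
  atom 10: N, bond orders sum to 1 (valence 3) → 2 H
  atom 11: C, bond orders sum to 4 (valence 4) → 0 H
  atom 12: C, bond orders sum to 4 (valence 4) → 0 H
  atom 13: O, bond orders sum to 2 (valence 2) → 0 H
  atom 14: O, bond orders sum to 2 (valence 2) → 0 H
  atom 15: C, bond orders sum to 1 (valence 4) → 3 H
Total hydrogens: 10.

10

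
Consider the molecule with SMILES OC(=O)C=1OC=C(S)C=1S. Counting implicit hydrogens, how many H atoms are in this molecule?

Walk through each heavy atom and fill implicit hydrogens from standard valence (C 4, N 3, O 2, S 2, halogen 1):
  atom 1: O, bond orders sum to 1 (valence 2) → 1 H
  atom 2: C, bond orders sum to 4 (valence 4) → 0 H
  atom 3: O, bond orders sum to 2 (valence 2) → 0 H
  atom 4: C, bond orders sum to 4 (valence 4) → 0 H
  atom 5: O, bond orders sum to 2 (valence 2) → 0 H
  atom 6: C, bond orders sum to 3 (valence 4) → 1 H
  atom 7: C, bond orders sum to 4 (valence 4) → 0 H
  atom 8: S, bond orders sum to 1 (valence 2) → 1 H
  atom 9: C, bond orders sum to 4 (valence 4) → 0 H
  atom 10: S, bond orders sum to 1 (valence 2) → 1 H
Total hydrogens: 4.

4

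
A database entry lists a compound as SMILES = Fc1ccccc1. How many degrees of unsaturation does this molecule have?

4

Molecular formula: C6H5F.
DoU = (2C + 2 + N − H − X) / 2, where X is the halogen count and O/S are ignored.
    = (2·6 + 2 + 0 − 5 − 1) / 2 = 8 / 2 = 4.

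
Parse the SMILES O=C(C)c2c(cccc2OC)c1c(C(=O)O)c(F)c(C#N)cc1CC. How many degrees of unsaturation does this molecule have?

12

Molecular formula: C19H16FNO4.
DoU = (2C + 2 + N − H − X) / 2, where X is the halogen count and O/S are ignored.
    = (2·19 + 2 + 1 − 16 − 1) / 2 = 24 / 2 = 12.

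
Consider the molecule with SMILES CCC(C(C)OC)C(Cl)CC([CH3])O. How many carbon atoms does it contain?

Count every carbon token in the SMILES (each C, including those in ring-closure positions and inside branches).
Carbon count: 10.

10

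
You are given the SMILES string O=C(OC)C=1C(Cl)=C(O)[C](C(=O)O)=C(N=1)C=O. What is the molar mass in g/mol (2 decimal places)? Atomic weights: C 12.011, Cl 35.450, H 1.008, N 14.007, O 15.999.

259.60 g/mol

First, the molecular formula is C9H6ClNO6 (counting implicit H from valence).
  C: 9 × 12.011 = 108.099
  Cl: 1 × 35.450 = 35.450
  H: 6 × 1.008 = 6.048
  N: 1 × 14.007 = 14.007
  O: 6 × 15.999 = 95.994
Sum: 9×12.011 + 1×35.450 + 6×1.008 + 1×14.007 + 6×15.999 = 259.598 → 259.60 g/mol.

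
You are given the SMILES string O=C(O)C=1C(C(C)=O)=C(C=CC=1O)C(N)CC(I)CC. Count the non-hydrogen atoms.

20

Every atom symbol written in the SMILES (organic subset) is one heavy atom; implicit H are not written.
Heavy atoms by element → C:14, I:1, N:1, O:4.
Total: 20.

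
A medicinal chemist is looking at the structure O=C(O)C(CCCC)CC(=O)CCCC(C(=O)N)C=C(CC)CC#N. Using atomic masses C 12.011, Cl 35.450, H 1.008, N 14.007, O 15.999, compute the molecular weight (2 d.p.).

First, the molecular formula is C19H30N2O4 (counting implicit H from valence).
  C: 19 × 12.011 = 228.209
  H: 30 × 1.008 = 30.240
  N: 2 × 14.007 = 28.014
  O: 4 × 15.999 = 63.996
Sum: 19×12.011 + 30×1.008 + 2×14.007 + 4×15.999 = 350.459 → 350.46 g/mol.

350.46 g/mol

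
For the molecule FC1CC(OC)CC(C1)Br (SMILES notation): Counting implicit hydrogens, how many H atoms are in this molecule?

Walk through each heavy atom and fill implicit hydrogens from standard valence (C 4, N 3, O 2, S 2, halogen 1):
  atom 1: F (halogen, monovalent) → 0 H
  atom 2: C, bond orders sum to 3 (valence 4) → 1 H
  atom 3: C, bond orders sum to 2 (valence 4) → 2 H
  atom 4: C, bond orders sum to 3 (valence 4) → 1 H
  atom 5: O, bond orders sum to 2 (valence 2) → 0 H
  atom 6: C, bond orders sum to 1 (valence 4) → 3 H
  atom 7: C, bond orders sum to 2 (valence 4) → 2 H
  atom 8: C, bond orders sum to 3 (valence 4) → 1 H
  atom 9: C, bond orders sum to 2 (valence 4) → 2 H
  atom 10: Br (halogen, monovalent) → 0 H
Total hydrogens: 12.

12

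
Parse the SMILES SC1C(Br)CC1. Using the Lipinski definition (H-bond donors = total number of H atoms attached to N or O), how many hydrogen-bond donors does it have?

0

Donors: find every N or O and count the H atoms it carries.
  (no N or O atoms present)
Lipinski HBD = 0.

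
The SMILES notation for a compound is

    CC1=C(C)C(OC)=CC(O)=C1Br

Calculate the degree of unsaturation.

4

Degree of unsaturation = (number of rings) + (number of π bonds).
Ring closures in the SMILES: 1.
π bonds: 3 double bonds (each 1 DoU) → 3 DoU from unsaturation.
Total DoU = 1 + 3 = 4.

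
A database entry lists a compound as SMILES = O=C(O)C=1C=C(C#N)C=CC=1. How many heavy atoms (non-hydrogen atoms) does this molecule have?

11

Every atom symbol written in the SMILES (organic subset) is one heavy atom; implicit H are not written.
Heavy atoms by element → C:8, N:1, O:2.
Total: 11.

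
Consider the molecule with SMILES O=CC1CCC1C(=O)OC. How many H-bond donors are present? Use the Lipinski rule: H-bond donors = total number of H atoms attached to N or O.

Donors: find every N or O and count the H atoms it carries.
  atom 1 (O): bond orders sum to 2 → 0 H
  atom 8 (O): bond orders sum to 2 → 0 H
  atom 9 (O): bond orders sum to 2 → 0 H
Lipinski HBD = 0.

0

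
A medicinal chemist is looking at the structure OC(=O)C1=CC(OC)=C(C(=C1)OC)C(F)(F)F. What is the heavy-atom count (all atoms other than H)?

Every atom symbol written in the SMILES (organic subset) is one heavy atom; implicit H are not written.
Heavy atoms by element → C:10, F:3, O:4.
Total: 17.

17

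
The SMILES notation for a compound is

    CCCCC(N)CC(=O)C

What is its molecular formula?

Walk through each heavy atom and fill implicit hydrogens from standard valence (C 4, N 3, O 2, S 2, halogen 1):
  atom 1: C, bond orders sum to 1 (valence 4) → 3 H
  atom 2: C, bond orders sum to 2 (valence 4) → 2 H
  atom 3: C, bond orders sum to 2 (valence 4) → 2 H
  atom 4: C, bond orders sum to 2 (valence 4) → 2 H
  atom 5: C, bond orders sum to 3 (valence 4) → 1 H
  atom 6: N, bond orders sum to 1 (valence 3) → 2 H
  atom 7: C, bond orders sum to 2 (valence 4) → 2 H
  atom 8: C, bond orders sum to 4 (valence 4) → 0 H
  atom 9: O, bond orders sum to 2 (valence 2) → 0 H
  atom 10: C, bond orders sum to 1 (valence 4) → 3 H
Totals → C:8, H:17, N:1, O:1.

C8H17NO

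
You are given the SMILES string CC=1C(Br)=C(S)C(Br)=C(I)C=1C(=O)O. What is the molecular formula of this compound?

Walk through each heavy atom and fill implicit hydrogens from standard valence (C 4, N 3, O 2, S 2, halogen 1):
  atom 1: C, bond orders sum to 1 (valence 4) → 3 H
  atom 2: C, bond orders sum to 4 (valence 4) → 0 H
  atom 3: C, bond orders sum to 4 (valence 4) → 0 H
  atom 4: Br (halogen, monovalent) → 0 H
  atom 5: C, bond orders sum to 4 (valence 4) → 0 H
  atom 6: S, bond orders sum to 1 (valence 2) → 1 H
  atom 7: C, bond orders sum to 4 (valence 4) → 0 H
  atom 8: Br (halogen, monovalent) → 0 H
  atom 9: C, bond orders sum to 4 (valence 4) → 0 H
  atom 10: I (halogen, monovalent) → 0 H
  atom 11: C, bond orders sum to 4 (valence 4) → 0 H
  atom 12: C, bond orders sum to 4 (valence 4) → 0 H
  atom 13: O, bond orders sum to 2 (valence 2) → 0 H
  atom 14: O, bond orders sum to 1 (valence 2) → 1 H
Totals → C:8, H:5, Br:2, I:1, O:2, S:1.

C8H5Br2IO2S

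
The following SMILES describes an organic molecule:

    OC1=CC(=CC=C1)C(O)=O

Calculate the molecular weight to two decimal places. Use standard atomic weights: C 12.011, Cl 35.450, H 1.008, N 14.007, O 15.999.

138.12 g/mol

First, the molecular formula is C7H6O3 (counting implicit H from valence).
  C: 7 × 12.011 = 84.077
  H: 6 × 1.008 = 6.048
  O: 3 × 15.999 = 47.997
Sum: 7×12.011 + 6×1.008 + 3×15.999 = 138.122 → 138.12 g/mol.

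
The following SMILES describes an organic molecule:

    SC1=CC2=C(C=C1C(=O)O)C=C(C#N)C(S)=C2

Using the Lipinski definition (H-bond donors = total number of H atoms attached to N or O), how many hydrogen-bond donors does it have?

Donors: find every N or O and count the H atoms it carries.
  atom 9 (O): bond orders sum to 2 → 0 H
  atom 10 (O): bond orders sum to 1 → 1 H
  atom 14 (N): bond orders sum to 3 → 0 H
Lipinski HBD = 1.

1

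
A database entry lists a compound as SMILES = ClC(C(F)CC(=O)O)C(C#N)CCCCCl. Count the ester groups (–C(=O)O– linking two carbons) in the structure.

Scan the SMILES for the ester motif — none present.
Groups that are present: 1 carboxylic acid, 1 nitrile.

0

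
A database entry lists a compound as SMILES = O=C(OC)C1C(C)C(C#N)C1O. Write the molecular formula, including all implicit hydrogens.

C8H11NO3

Walk through each heavy atom and fill implicit hydrogens from standard valence (C 4, N 3, O 2, S 2, halogen 1):
  atom 1: O, bond orders sum to 2 (valence 2) → 0 H
  atom 2: C, bond orders sum to 4 (valence 4) → 0 H
  atom 3: O, bond orders sum to 2 (valence 2) → 0 H
  atom 4: C, bond orders sum to 1 (valence 4) → 3 H
  atom 5: C, bond orders sum to 3 (valence 4) → 1 H
  atom 6: C, bond orders sum to 3 (valence 4) → 1 H
  atom 7: C, bond orders sum to 1 (valence 4) → 3 H
  atom 8: C, bond orders sum to 3 (valence 4) → 1 H
  atom 9: C, bond orders sum to 4 (valence 4) → 0 H
  atom 10: N, bond orders sum to 3 (valence 3) → 0 H
  atom 11: C, bond orders sum to 3 (valence 4) → 1 H
  atom 12: O, bond orders sum to 1 (valence 2) → 1 H
Totals → C:8, H:11, N:1, O:3.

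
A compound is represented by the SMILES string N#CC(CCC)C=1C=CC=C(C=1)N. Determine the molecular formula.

C11H14N2

Walk through each heavy atom and fill implicit hydrogens from standard valence (C 4, N 3, O 2, S 2, halogen 1):
  atom 1: N, bond orders sum to 3 (valence 3) → 0 H
  atom 2: C, bond orders sum to 4 (valence 4) → 0 H
  atom 3: C, bond orders sum to 3 (valence 4) → 1 H
  atom 4: C, bond orders sum to 2 (valence 4) → 2 H
  atom 5: C, bond orders sum to 2 (valence 4) → 2 H
  atom 6: C, bond orders sum to 1 (valence 4) → 3 H
  atom 7: C, bond orders sum to 4 (valence 4) → 0 H
  atom 8: C, bond orders sum to 3 (valence 4) → 1 H
  atom 9: C, bond orders sum to 3 (valence 4) → 1 H
  atom 10: C, bond orders sum to 3 (valence 4) → 1 H
  atom 11: C, bond orders sum to 4 (valence 4) → 0 H
  atom 12: C, bond orders sum to 3 (valence 4) → 1 H
  atom 13: N, bond orders sum to 1 (valence 3) → 2 H
Totals → C:11, H:14, N:2.
In Hill order: C11H14N2.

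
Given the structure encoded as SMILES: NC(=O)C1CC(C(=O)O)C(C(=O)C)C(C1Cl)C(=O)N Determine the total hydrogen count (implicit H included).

Walk through each heavy atom and fill implicit hydrogens from standard valence (C 4, N 3, O 2, S 2, halogen 1):
  atom 1: N, bond orders sum to 1 (valence 3) → 2 H
  atom 2: C, bond orders sum to 4 (valence 4) → 0 H
  atom 3: O, bond orders sum to 2 (valence 2) → 0 H
  atom 4: C, bond orders sum to 3 (valence 4) → 1 H
  atom 5: C, bond orders sum to 2 (valence 4) → 2 H
  atom 6: C, bond orders sum to 3 (valence 4) → 1 H
  atom 7: C, bond orders sum to 4 (valence 4) → 0 H
  atom 8: O, bond orders sum to 2 (valence 2) → 0 H
  atom 9: O, bond orders sum to 1 (valence 2) → 1 H
  atom 10: C, bond orders sum to 3 (valence 4) → 1 H
  atom 11: C, bond orders sum to 4 (valence 4) → 0 H
  atom 12: O, bond orders sum to 2 (valence 2) → 0 H
  atom 13: C, bond orders sum to 1 (valence 4) → 3 H
  atom 14: C, bond orders sum to 3 (valence 4) → 1 H
  atom 15: C, bond orders sum to 3 (valence 4) → 1 H
  atom 16: Cl (halogen, monovalent) → 0 H
  atom 17: C, bond orders sum to 4 (valence 4) → 0 H
  atom 18: O, bond orders sum to 2 (valence 2) → 0 H
  atom 19: N, bond orders sum to 1 (valence 3) → 2 H
Total hydrogens: 15.

15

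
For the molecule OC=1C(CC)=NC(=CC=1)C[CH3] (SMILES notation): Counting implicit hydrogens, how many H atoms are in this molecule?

Walk through each heavy atom and fill implicit hydrogens from standard valence (C 4, N 3, O 2, S 2, halogen 1):
  atom 1: O, bond orders sum to 1 (valence 2) → 1 H
  atom 2: C, bond orders sum to 4 (valence 4) → 0 H
  atom 3: C, bond orders sum to 4 (valence 4) → 0 H
  atom 4: C, bond orders sum to 2 (valence 4) → 2 H
  atom 5: C, bond orders sum to 1 (valence 4) → 3 H
  atom 6: N, bond orders sum to 3 (valence 3) → 0 H
  atom 7: C, bond orders sum to 4 (valence 4) → 0 H
  atom 8: C, bond orders sum to 3 (valence 4) → 1 H
  atom 9: C, bond orders sum to 3 (valence 4) → 1 H
  atom 10: C, bond orders sum to 2 (valence 4) → 2 H
  atom 11: C with explicit H count 3
Total hydrogens: 13.

13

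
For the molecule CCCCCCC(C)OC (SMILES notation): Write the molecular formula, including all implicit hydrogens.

Walk through each heavy atom and fill implicit hydrogens from standard valence (C 4, N 3, O 2, S 2, halogen 1):
  atom 1: C, bond orders sum to 1 (valence 4) → 3 H
  atom 2: C, bond orders sum to 2 (valence 4) → 2 H
  atom 3: C, bond orders sum to 2 (valence 4) → 2 H
  atom 4: C, bond orders sum to 2 (valence 4) → 2 H
  atom 5: C, bond orders sum to 2 (valence 4) → 2 H
  atom 6: C, bond orders sum to 2 (valence 4) → 2 H
  atom 7: C, bond orders sum to 3 (valence 4) → 1 H
  atom 8: C, bond orders sum to 1 (valence 4) → 3 H
  atom 9: O, bond orders sum to 2 (valence 2) → 0 H
  atom 10: C, bond orders sum to 1 (valence 4) → 3 H
Totals → C:9, H:20, O:1.

C9H20O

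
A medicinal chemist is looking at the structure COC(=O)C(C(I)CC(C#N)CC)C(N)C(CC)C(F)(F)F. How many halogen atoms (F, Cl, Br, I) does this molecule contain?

Halogen atoms appear at heavy-atom positions 7, 20, 21, 22 (3×F, 1×I).
Other groups present: 1 ester, 1 nitrile, 1 primary amine.
Halogen count: 4.

4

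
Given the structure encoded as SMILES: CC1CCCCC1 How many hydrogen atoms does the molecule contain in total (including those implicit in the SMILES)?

14

Walk through each heavy atom and fill implicit hydrogens from standard valence (C 4, N 3, O 2, S 2, halogen 1):
  atom 1: C, bond orders sum to 1 (valence 4) → 3 H
  atom 2: C, bond orders sum to 3 (valence 4) → 1 H
  atom 3: C, bond orders sum to 2 (valence 4) → 2 H
  atom 4: C, bond orders sum to 2 (valence 4) → 2 H
  atom 5: C, bond orders sum to 2 (valence 4) → 2 H
  atom 6: C, bond orders sum to 2 (valence 4) → 2 H
  atom 7: C, bond orders sum to 2 (valence 4) → 2 H
Total hydrogens: 14.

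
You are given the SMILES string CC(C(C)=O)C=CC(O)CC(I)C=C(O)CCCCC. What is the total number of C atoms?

16

Count every carbon token in the SMILES (each C, including those in ring-closure positions and inside branches).
Carbon count: 16.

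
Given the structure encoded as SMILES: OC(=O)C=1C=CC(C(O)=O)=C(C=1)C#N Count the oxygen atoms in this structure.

Scan the SMILES for O atoms (remember two-letter symbols like Cl and Br are single atoms).
Oxygen count: 4.

4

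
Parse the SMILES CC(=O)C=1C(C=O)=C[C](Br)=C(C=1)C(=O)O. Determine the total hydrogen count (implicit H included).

7

Walk through each heavy atom and fill implicit hydrogens from standard valence (C 4, N 3, O 2, S 2, halogen 1):
  atom 1: C, bond orders sum to 1 (valence 4) → 3 H
  atom 2: C, bond orders sum to 4 (valence 4) → 0 H
  atom 3: O, bond orders sum to 2 (valence 2) → 0 H
  atom 4: C, bond orders sum to 4 (valence 4) → 0 H
  atom 5: C, bond orders sum to 4 (valence 4) → 0 H
  atom 6: C, bond orders sum to 3 (valence 4) → 1 H
  atom 7: O, bond orders sum to 2 (valence 2) → 0 H
  atom 8: C, bond orders sum to 3 (valence 4) → 1 H
  atom 9: C with explicit H count 0
  atom 10: Br (halogen, monovalent) → 0 H
  atom 11: C, bond orders sum to 4 (valence 4) → 0 H
  atom 12: C, bond orders sum to 3 (valence 4) → 1 H
  atom 13: C, bond orders sum to 4 (valence 4) → 0 H
  atom 14: O, bond orders sum to 2 (valence 2) → 0 H
  atom 15: O, bond orders sum to 1 (valence 2) → 1 H
Total hydrogens: 7.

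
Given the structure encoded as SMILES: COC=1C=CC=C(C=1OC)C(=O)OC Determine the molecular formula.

C10H12O4

Walk through each heavy atom and fill implicit hydrogens from standard valence (C 4, N 3, O 2, S 2, halogen 1):
  atom 1: C, bond orders sum to 1 (valence 4) → 3 H
  atom 2: O, bond orders sum to 2 (valence 2) → 0 H
  atom 3: C, bond orders sum to 4 (valence 4) → 0 H
  atom 4: C, bond orders sum to 3 (valence 4) → 1 H
  atom 5: C, bond orders sum to 3 (valence 4) → 1 H
  atom 6: C, bond orders sum to 3 (valence 4) → 1 H
  atom 7: C, bond orders sum to 4 (valence 4) → 0 H
  atom 8: C, bond orders sum to 4 (valence 4) → 0 H
  atom 9: O, bond orders sum to 2 (valence 2) → 0 H
  atom 10: C, bond orders sum to 1 (valence 4) → 3 H
  atom 11: C, bond orders sum to 4 (valence 4) → 0 H
  atom 12: O, bond orders sum to 2 (valence 2) → 0 H
  atom 13: O, bond orders sum to 2 (valence 2) → 0 H
  atom 14: C, bond orders sum to 1 (valence 4) → 3 H
Totals → C:10, H:12, O:4.
In Hill order: C10H12O4.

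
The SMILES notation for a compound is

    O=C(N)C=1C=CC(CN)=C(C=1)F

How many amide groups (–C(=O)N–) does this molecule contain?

The amide motif appears at heavy-atom position 2 in the SMILES.
Other groups present: 1 primary amine.
Amide count: 1.

1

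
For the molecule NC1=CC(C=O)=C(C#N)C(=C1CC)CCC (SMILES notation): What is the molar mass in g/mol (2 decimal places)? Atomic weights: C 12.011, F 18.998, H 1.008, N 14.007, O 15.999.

First, the molecular formula is C13H16N2O (counting implicit H from valence).
  C: 13 × 12.011 = 156.143
  H: 16 × 1.008 = 16.128
  N: 2 × 14.007 = 28.014
  O: 1 × 15.999 = 15.999
Sum: 13×12.011 + 16×1.008 + 2×14.007 + 1×15.999 = 216.284 → 216.28 g/mol.

216.28 g/mol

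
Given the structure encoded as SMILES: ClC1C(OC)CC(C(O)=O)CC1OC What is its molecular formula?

Walk through each heavy atom and fill implicit hydrogens from standard valence (C 4, N 3, O 2, S 2, halogen 1):
  atom 1: Cl (halogen, monovalent) → 0 H
  atom 2: C, bond orders sum to 3 (valence 4) → 1 H
  atom 3: C, bond orders sum to 3 (valence 4) → 1 H
  atom 4: O, bond orders sum to 2 (valence 2) → 0 H
  atom 5: C, bond orders sum to 1 (valence 4) → 3 H
  atom 6: C, bond orders sum to 2 (valence 4) → 2 H
  atom 7: C, bond orders sum to 3 (valence 4) → 1 H
  atom 8: C, bond orders sum to 4 (valence 4) → 0 H
  atom 9: O, bond orders sum to 1 (valence 2) → 1 H
  atom 10: O, bond orders sum to 2 (valence 2) → 0 H
  atom 11: C, bond orders sum to 2 (valence 4) → 2 H
  atom 12: C, bond orders sum to 3 (valence 4) → 1 H
  atom 13: O, bond orders sum to 2 (valence 2) → 0 H
  atom 14: C, bond orders sum to 1 (valence 4) → 3 H
Totals → C:9, H:15, Cl:1, O:4.
In Hill order: C9H15ClO4.

C9H15ClO4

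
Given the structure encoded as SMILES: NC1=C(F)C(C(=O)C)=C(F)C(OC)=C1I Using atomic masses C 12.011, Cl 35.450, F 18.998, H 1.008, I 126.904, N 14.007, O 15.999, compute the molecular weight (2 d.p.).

First, the molecular formula is C9H8F2INO2 (counting implicit H from valence).
  C: 9 × 12.011 = 108.099
  F: 2 × 18.998 = 37.996
  H: 8 × 1.008 = 8.064
  I: 1 × 126.904 = 126.904
  N: 1 × 14.007 = 14.007
  O: 2 × 15.999 = 31.998
Sum: 9×12.011 + 2×18.998 + 8×1.008 + 1×126.904 + 1×14.007 + 2×15.999 = 327.068 → 327.07 g/mol.

327.07 g/mol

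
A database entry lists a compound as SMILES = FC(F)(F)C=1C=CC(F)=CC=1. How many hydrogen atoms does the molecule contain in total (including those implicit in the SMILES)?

4

Walk through each heavy atom and fill implicit hydrogens from standard valence (C 4, N 3, O 2, S 2, halogen 1):
  atom 1: F (halogen, monovalent) → 0 H
  atom 2: C, bond orders sum to 4 (valence 4) → 0 H
  atom 3: F (halogen, monovalent) → 0 H
  atom 4: F (halogen, monovalent) → 0 H
  atom 5: C, bond orders sum to 4 (valence 4) → 0 H
  atom 6: C, bond orders sum to 3 (valence 4) → 1 H
  atom 7: C, bond orders sum to 3 (valence 4) → 1 H
  atom 8: C, bond orders sum to 4 (valence 4) → 0 H
  atom 9: F (halogen, monovalent) → 0 H
  atom 10: C, bond orders sum to 3 (valence 4) → 1 H
  atom 11: C, bond orders sum to 3 (valence 4) → 1 H
Total hydrogens: 4.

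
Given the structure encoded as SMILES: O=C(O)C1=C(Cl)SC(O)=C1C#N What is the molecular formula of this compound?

C6H2ClNO3S

Walk through each heavy atom and fill implicit hydrogens from standard valence (C 4, N 3, O 2, S 2, halogen 1):
  atom 1: O, bond orders sum to 2 (valence 2) → 0 H
  atom 2: C, bond orders sum to 4 (valence 4) → 0 H
  atom 3: O, bond orders sum to 1 (valence 2) → 1 H
  atom 4: C, bond orders sum to 4 (valence 4) → 0 H
  atom 5: C, bond orders sum to 4 (valence 4) → 0 H
  atom 6: Cl (halogen, monovalent) → 0 H
  atom 7: S, bond orders sum to 2 (valence 2) → 0 H
  atom 8: C, bond orders sum to 4 (valence 4) → 0 H
  atom 9: O, bond orders sum to 1 (valence 2) → 1 H
  atom 10: C, bond orders sum to 4 (valence 4) → 0 H
  atom 11: C, bond orders sum to 4 (valence 4) → 0 H
  atom 12: N, bond orders sum to 3 (valence 3) → 0 H
Totals → C:6, H:2, Cl:1, N:1, O:3, S:1.
In Hill order: C6H2ClNO3S.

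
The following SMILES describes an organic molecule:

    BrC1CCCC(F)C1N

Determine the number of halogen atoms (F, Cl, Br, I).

Halogen atoms appear at heavy-atom positions 1, 7 (1×Br, 1×F).
Other groups present: 1 primary amine.
Halogen count: 2.

2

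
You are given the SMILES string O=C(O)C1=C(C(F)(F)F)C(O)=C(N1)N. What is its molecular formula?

Walk through each heavy atom and fill implicit hydrogens from standard valence (C 4, N 3, O 2, S 2, halogen 1):
  atom 1: O, bond orders sum to 2 (valence 2) → 0 H
  atom 2: C, bond orders sum to 4 (valence 4) → 0 H
  atom 3: O, bond orders sum to 1 (valence 2) → 1 H
  atom 4: C, bond orders sum to 4 (valence 4) → 0 H
  atom 5: C, bond orders sum to 4 (valence 4) → 0 H
  atom 6: C, bond orders sum to 4 (valence 4) → 0 H
  atom 7: F (halogen, monovalent) → 0 H
  atom 8: F (halogen, monovalent) → 0 H
  atom 9: F (halogen, monovalent) → 0 H
  atom 10: C, bond orders sum to 4 (valence 4) → 0 H
  atom 11: O, bond orders sum to 1 (valence 2) → 1 H
  atom 12: C, bond orders sum to 4 (valence 4) → 0 H
  atom 13: N, bond orders sum to 2 (valence 3) → 1 H
  atom 14: N, bond orders sum to 1 (valence 3) → 2 H
Totals → C:6, H:5, F:3, N:2, O:3.
In Hill order: C6H5F3N2O3.

C6H5F3N2O3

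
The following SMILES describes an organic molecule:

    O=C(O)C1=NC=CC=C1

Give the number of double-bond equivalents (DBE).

Molecular formula: C6H5NO2.
DoU = (2C + 2 + N − H − X) / 2, where X is the halogen count and O/S are ignored.
    = (2·6 + 2 + 1 − 5 − 0) / 2 = 10 / 2 = 5.

5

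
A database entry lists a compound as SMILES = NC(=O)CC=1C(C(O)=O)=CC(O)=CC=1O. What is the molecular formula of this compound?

C9H9NO5

Walk through each heavy atom and fill implicit hydrogens from standard valence (C 4, N 3, O 2, S 2, halogen 1):
  atom 1: N, bond orders sum to 1 (valence 3) → 2 H
  atom 2: C, bond orders sum to 4 (valence 4) → 0 H
  atom 3: O, bond orders sum to 2 (valence 2) → 0 H
  atom 4: C, bond orders sum to 2 (valence 4) → 2 H
  atom 5: C, bond orders sum to 4 (valence 4) → 0 H
  atom 6: C, bond orders sum to 4 (valence 4) → 0 H
  atom 7: C, bond orders sum to 4 (valence 4) → 0 H
  atom 8: O, bond orders sum to 1 (valence 2) → 1 H
  atom 9: O, bond orders sum to 2 (valence 2) → 0 H
  atom 10: C, bond orders sum to 3 (valence 4) → 1 H
  atom 11: C, bond orders sum to 4 (valence 4) → 0 H
  atom 12: O, bond orders sum to 1 (valence 2) → 1 H
  atom 13: C, bond orders sum to 3 (valence 4) → 1 H
  atom 14: C, bond orders sum to 4 (valence 4) → 0 H
  atom 15: O, bond orders sum to 1 (valence 2) → 1 H
Totals → C:9, H:9, N:1, O:5.
In Hill order: C9H9NO5.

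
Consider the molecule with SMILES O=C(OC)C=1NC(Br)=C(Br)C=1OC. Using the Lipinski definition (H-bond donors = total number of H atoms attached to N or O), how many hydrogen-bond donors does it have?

Donors: find every N or O and count the H atoms it carries.
  atom 1 (O): bond orders sum to 2 → 0 H
  atom 3 (O): bond orders sum to 2 → 0 H
  atom 6 (N): bond orders sum to 2 → 1 H
  atom 12 (O): bond orders sum to 2 → 0 H
Lipinski HBD = 1.

1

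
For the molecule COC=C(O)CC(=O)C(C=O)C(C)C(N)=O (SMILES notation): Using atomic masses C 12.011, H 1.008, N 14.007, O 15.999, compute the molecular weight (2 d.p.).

First, the molecular formula is C10H15NO5 (counting implicit H from valence).
  C: 10 × 12.011 = 120.110
  H: 15 × 1.008 = 15.120
  N: 1 × 14.007 = 14.007
  O: 5 × 15.999 = 79.995
Sum: 10×12.011 + 15×1.008 + 1×14.007 + 5×15.999 = 229.232 → 229.23 g/mol.

229.23 g/mol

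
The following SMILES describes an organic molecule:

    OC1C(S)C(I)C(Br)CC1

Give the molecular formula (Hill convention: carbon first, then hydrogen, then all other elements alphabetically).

C6H10BrIOS

Walk through each heavy atom and fill implicit hydrogens from standard valence (C 4, N 3, O 2, S 2, halogen 1):
  atom 1: O, bond orders sum to 1 (valence 2) → 1 H
  atom 2: C, bond orders sum to 3 (valence 4) → 1 H
  atom 3: C, bond orders sum to 3 (valence 4) → 1 H
  atom 4: S, bond orders sum to 1 (valence 2) → 1 H
  atom 5: C, bond orders sum to 3 (valence 4) → 1 H
  atom 6: I (halogen, monovalent) → 0 H
  atom 7: C, bond orders sum to 3 (valence 4) → 1 H
  atom 8: Br (halogen, monovalent) → 0 H
  atom 9: C, bond orders sum to 2 (valence 4) → 2 H
  atom 10: C, bond orders sum to 2 (valence 4) → 2 H
Totals → C:6, H:10, Br:1, I:1, O:1, S:1.
In Hill order: C6H10BrIOS.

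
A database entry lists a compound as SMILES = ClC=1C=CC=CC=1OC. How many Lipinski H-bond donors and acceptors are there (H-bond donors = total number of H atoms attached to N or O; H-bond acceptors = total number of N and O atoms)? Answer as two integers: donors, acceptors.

Donors: find every N or O and count the H atoms it carries.
  atom 8 (O): bond orders sum to 2 → 0 H
Lipinski HBD = 0.
Acceptors: N atoms = 0, O atoms = 1 → HBA = 1.

0, 1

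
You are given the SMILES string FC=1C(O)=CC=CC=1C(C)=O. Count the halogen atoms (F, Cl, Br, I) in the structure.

Halogen atoms appear at heavy-atom position 1 (1×F).
Other groups present: 1 hydroxyl, 1 ketone.
Halogen count: 1.

1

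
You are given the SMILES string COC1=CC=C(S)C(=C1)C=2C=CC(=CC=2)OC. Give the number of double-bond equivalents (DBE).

Molecular formula: C14H14O2S.
DoU = (2C + 2 + N − H − X) / 2, where X is the halogen count and O/S are ignored.
    = (2·14 + 2 + 0 − 14 − 0) / 2 = 16 / 2 = 8.

8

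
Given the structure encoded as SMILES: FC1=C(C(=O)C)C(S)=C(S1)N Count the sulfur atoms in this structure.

2

Scan the SMILES for S atoms (remember two-letter symbols like Cl and Br are single atoms).
Sulfur count: 2.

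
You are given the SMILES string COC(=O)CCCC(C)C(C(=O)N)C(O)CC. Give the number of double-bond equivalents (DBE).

Molecular formula: C12H23NO4.
DoU = (2C + 2 + N − H − X) / 2, where X is the halogen count and O/S are ignored.
    = (2·12 + 2 + 1 − 23 − 0) / 2 = 4 / 2 = 2.

2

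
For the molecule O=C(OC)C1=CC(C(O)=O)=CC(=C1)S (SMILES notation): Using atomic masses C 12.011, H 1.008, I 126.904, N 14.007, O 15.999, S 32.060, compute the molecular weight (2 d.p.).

First, the molecular formula is C9H8O4S (counting implicit H from valence).
  C: 9 × 12.011 = 108.099
  H: 8 × 1.008 = 8.064
  O: 4 × 15.999 = 63.996
  S: 1 × 32.060 = 32.060
Sum: 9×12.011 + 8×1.008 + 4×15.999 + 1×32.060 = 212.219 → 212.22 g/mol.

212.22 g/mol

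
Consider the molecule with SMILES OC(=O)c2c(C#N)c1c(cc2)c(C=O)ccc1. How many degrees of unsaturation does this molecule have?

11

Molecular formula: C13H7NO3.
DoU = (2C + 2 + N − H − X) / 2, where X is the halogen count and O/S are ignored.
    = (2·13 + 2 + 1 − 7 − 0) / 2 = 22 / 2 = 11.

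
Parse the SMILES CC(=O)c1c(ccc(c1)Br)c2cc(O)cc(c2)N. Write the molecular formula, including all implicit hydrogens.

Walk through each heavy atom and fill implicit hydrogens from standard valence (C 4, N 3, O 2, S 2, halogen 1); for lowercase aromatic atoms, an aromatic c carries 1 H when it has two neighbours and 0 H with three, and aromatic n carries 0 H:
  atom 1: C, bond orders sum to 1 (valence 4) → 3 H
  atom 2: C, bond orders sum to 4 (valence 4) → 0 H
  atom 3: O, bond orders sum to 2 (valence 2) → 0 H
  atom 4: aromatic c, 3 neighbours → 0 H
  atom 5: aromatic c, 3 neighbours → 0 H
  atom 6: aromatic c, 2 neighbours → 1 H
  atom 7: aromatic c, 2 neighbours → 1 H
  atom 8: aromatic c, 3 neighbours → 0 H
  atom 9: aromatic c, 2 neighbours → 1 H
  atom 10: Br (halogen, monovalent) → 0 H
  atom 11: aromatic c, 3 neighbours → 0 H
  atom 12: aromatic c, 2 neighbours → 1 H
  atom 13: aromatic c, 3 neighbours → 0 H
  atom 14: O, bond orders sum to 1 (valence 2) → 1 H
  atom 15: aromatic c, 2 neighbours → 1 H
  atom 16: aromatic c, 3 neighbours → 0 H
  atom 17: aromatic c, 2 neighbours → 1 H
  atom 18: N, bond orders sum to 1 (valence 3) → 2 H
Totals → C:14, H:12, Br:1, N:1, O:2.

C14H12BrNO2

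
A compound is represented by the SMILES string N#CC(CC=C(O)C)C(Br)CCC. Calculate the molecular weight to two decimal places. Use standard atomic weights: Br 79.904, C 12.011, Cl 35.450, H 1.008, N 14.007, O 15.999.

246.15 g/mol

First, the molecular formula is C10H16BrNO (counting implicit H from valence).
  Br: 1 × 79.904 = 79.904
  C: 10 × 12.011 = 120.110
  H: 16 × 1.008 = 16.128
  N: 1 × 14.007 = 14.007
  O: 1 × 15.999 = 15.999
Sum: 1×79.904 + 10×12.011 + 16×1.008 + 1×14.007 + 1×15.999 = 246.148 → 246.15 g/mol.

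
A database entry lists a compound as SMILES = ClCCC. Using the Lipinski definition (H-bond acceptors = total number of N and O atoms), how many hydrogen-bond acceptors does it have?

0

N atoms: 0; O atoms: 0.
Lipinski HBA = 0 + 0 = 0.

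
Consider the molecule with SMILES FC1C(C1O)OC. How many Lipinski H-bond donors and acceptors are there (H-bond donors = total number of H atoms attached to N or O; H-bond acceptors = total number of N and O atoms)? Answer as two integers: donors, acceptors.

1, 2

Donors: find every N or O and count the H atoms it carries.
  atom 5 (O): bond orders sum to 1 → 1 H
  atom 6 (O): bond orders sum to 2 → 0 H
Lipinski HBD = 1.
Acceptors: N atoms = 0, O atoms = 2 → HBA = 2.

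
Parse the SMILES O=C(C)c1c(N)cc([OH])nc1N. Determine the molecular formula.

C7H9N3O2

Walk through each heavy atom and fill implicit hydrogens from standard valence (C 4, N 3, O 2, S 2, halogen 1); for lowercase aromatic atoms, an aromatic c carries 1 H when it has two neighbours and 0 H with three, and aromatic n carries 0 H:
  atom 1: O, bond orders sum to 2 (valence 2) → 0 H
  atom 2: C, bond orders sum to 4 (valence 4) → 0 H
  atom 3: C, bond orders sum to 1 (valence 4) → 3 H
  atom 4: aromatic c, 3 neighbours → 0 H
  atom 5: aromatic c, 3 neighbours → 0 H
  atom 6: N, bond orders sum to 1 (valence 3) → 2 H
  atom 7: aromatic c, 2 neighbours → 1 H
  atom 8: aromatic c, 3 neighbours → 0 H
  atom 9: O with explicit H count 1
  atom 10: aromatic n, 2 neighbours → 0 H
  atom 11: aromatic c, 3 neighbours → 0 H
  atom 12: N, bond orders sum to 1 (valence 3) → 2 H
Totals → C:7, H:9, N:3, O:2.
In Hill order: C7H9N3O2.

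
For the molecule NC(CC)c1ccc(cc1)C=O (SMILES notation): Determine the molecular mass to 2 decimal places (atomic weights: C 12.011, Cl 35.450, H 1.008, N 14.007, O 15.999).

First, the molecular formula is C10H13NO (counting implicit H from valence).
  C: 10 × 12.011 = 120.110
  H: 13 × 1.008 = 13.104
  N: 1 × 14.007 = 14.007
  O: 1 × 15.999 = 15.999
Sum: 10×12.011 + 13×1.008 + 1×14.007 + 1×15.999 = 163.220 → 163.22 g/mol.

163.22 g/mol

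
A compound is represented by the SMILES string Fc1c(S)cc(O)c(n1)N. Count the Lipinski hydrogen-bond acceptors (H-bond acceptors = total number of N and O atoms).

N atoms: 2; O atoms: 1.
Lipinski HBA = 2 + 1 = 3.

3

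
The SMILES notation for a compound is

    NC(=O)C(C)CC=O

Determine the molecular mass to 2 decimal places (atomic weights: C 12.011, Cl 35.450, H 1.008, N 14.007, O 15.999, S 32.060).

115.13 g/mol

First, the molecular formula is C5H9NO2 (counting implicit H from valence).
  C: 5 × 12.011 = 60.055
  H: 9 × 1.008 = 9.072
  N: 1 × 14.007 = 14.007
  O: 2 × 15.999 = 31.998
Sum: 5×12.011 + 9×1.008 + 1×14.007 + 2×15.999 = 115.132 → 115.13 g/mol.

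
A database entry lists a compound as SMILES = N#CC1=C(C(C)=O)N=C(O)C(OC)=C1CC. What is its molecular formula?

C11H12N2O3

Walk through each heavy atom and fill implicit hydrogens from standard valence (C 4, N 3, O 2, S 2, halogen 1):
  atom 1: N, bond orders sum to 3 (valence 3) → 0 H
  atom 2: C, bond orders sum to 4 (valence 4) → 0 H
  atom 3: C, bond orders sum to 4 (valence 4) → 0 H
  atom 4: C, bond orders sum to 4 (valence 4) → 0 H
  atom 5: C, bond orders sum to 4 (valence 4) → 0 H
  atom 6: C, bond orders sum to 1 (valence 4) → 3 H
  atom 7: O, bond orders sum to 2 (valence 2) → 0 H
  atom 8: N, bond orders sum to 3 (valence 3) → 0 H
  atom 9: C, bond orders sum to 4 (valence 4) → 0 H
  atom 10: O, bond orders sum to 1 (valence 2) → 1 H
  atom 11: C, bond orders sum to 4 (valence 4) → 0 H
  atom 12: O, bond orders sum to 2 (valence 2) → 0 H
  atom 13: C, bond orders sum to 1 (valence 4) → 3 H
  atom 14: C, bond orders sum to 4 (valence 4) → 0 H
  atom 15: C, bond orders sum to 2 (valence 4) → 2 H
  atom 16: C, bond orders sum to 1 (valence 4) → 3 H
Totals → C:11, H:12, N:2, O:3.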